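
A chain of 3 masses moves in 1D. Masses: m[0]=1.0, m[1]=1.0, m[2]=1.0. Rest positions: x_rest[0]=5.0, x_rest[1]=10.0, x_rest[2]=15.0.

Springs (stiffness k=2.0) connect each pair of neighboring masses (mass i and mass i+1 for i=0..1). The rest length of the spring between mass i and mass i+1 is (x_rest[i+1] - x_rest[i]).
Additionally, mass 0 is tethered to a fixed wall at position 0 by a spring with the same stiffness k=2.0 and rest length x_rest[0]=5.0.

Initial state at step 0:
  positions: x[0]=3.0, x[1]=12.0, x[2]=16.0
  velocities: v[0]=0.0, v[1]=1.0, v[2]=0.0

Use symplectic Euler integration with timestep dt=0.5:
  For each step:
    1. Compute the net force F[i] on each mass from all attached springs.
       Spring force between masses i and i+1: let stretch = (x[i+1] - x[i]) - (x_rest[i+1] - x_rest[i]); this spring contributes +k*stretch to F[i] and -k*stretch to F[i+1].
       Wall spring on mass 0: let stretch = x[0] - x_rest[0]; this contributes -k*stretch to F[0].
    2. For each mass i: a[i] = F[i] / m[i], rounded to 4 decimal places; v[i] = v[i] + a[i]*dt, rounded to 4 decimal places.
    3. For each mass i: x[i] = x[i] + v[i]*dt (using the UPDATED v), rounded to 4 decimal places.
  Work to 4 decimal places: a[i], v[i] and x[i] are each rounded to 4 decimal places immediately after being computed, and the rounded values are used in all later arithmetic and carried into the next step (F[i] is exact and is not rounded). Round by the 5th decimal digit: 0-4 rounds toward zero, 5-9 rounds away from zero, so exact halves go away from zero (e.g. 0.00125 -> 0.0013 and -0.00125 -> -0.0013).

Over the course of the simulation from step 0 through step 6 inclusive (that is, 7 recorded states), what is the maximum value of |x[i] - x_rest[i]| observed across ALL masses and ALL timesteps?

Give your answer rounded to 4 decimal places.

Step 0: x=[3.0000 12.0000 16.0000] v=[0.0000 1.0000 0.0000]
Step 1: x=[6.0000 10.0000 16.5000] v=[6.0000 -4.0000 1.0000]
Step 2: x=[8.0000 9.2500 16.2500] v=[4.0000 -1.5000 -0.5000]
Step 3: x=[6.6250 11.3750 15.0000] v=[-2.7500 4.2500 -2.5000]
Step 4: x=[4.3125 12.9375 14.4375] v=[-4.6250 3.1250 -1.1250]
Step 5: x=[4.1563 10.9375 15.6250] v=[-0.3125 -4.0000 2.3750]
Step 6: x=[5.3125 7.8907 16.9688] v=[2.3124 -6.0937 2.6875]
Max displacement = 3.0000

Answer: 3.0000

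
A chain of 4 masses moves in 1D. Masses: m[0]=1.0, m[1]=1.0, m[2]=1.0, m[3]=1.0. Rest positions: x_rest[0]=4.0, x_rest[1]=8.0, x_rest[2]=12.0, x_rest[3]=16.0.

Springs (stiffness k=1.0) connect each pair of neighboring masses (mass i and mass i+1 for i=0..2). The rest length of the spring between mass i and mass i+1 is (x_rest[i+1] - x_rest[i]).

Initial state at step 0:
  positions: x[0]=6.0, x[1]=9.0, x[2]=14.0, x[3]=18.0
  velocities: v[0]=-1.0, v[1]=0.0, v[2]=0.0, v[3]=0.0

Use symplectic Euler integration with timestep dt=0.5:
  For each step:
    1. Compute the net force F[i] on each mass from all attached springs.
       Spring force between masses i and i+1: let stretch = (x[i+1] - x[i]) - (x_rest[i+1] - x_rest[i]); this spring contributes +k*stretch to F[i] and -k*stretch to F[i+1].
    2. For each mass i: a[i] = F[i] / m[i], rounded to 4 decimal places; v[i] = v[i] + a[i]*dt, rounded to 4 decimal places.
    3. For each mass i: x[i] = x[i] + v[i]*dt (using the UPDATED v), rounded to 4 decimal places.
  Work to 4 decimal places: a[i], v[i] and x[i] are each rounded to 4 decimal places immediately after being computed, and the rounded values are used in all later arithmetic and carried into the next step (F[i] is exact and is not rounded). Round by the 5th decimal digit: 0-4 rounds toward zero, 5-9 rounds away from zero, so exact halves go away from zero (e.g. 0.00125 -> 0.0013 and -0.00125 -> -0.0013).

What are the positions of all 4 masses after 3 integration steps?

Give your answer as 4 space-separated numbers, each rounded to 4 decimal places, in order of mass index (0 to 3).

Answer: 4.2344 10.0157 13.4844 17.7656

Derivation:
Step 0: x=[6.0000 9.0000 14.0000 18.0000] v=[-1.0000 0.0000 0.0000 0.0000]
Step 1: x=[5.2500 9.5000 13.7500 18.0000] v=[-1.5000 1.0000 -0.5000 0.0000]
Step 2: x=[4.5625 10.0000 13.5000 17.9375] v=[-1.3750 1.0000 -0.5000 -0.1250]
Step 3: x=[4.2344 10.0157 13.4844 17.7656] v=[-0.6563 0.0313 -0.0313 -0.3438]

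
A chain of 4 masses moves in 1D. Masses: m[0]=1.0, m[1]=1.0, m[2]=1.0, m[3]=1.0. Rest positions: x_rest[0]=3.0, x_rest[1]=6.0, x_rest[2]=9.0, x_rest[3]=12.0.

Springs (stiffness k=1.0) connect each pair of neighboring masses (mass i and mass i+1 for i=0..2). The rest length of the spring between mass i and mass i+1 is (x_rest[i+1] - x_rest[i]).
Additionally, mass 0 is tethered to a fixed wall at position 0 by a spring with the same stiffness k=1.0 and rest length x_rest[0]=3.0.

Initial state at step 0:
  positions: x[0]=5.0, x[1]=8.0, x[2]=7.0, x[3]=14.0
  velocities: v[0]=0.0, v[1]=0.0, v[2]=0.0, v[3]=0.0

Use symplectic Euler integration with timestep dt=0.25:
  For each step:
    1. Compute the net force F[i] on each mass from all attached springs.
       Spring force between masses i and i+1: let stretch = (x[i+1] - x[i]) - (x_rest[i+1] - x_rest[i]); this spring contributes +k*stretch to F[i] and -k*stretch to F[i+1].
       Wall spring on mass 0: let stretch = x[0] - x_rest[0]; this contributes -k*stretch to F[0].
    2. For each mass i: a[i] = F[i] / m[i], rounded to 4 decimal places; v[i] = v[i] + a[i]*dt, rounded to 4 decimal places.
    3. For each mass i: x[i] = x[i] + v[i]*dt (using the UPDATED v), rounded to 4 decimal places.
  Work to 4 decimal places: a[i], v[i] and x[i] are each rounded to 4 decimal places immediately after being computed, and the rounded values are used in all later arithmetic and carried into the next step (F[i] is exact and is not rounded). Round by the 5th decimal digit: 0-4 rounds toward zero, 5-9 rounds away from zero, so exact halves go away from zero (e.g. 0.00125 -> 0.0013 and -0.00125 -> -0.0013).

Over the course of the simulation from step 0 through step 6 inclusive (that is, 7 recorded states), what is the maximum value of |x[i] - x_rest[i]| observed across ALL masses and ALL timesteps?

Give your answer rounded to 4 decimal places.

Answer: 3.3011

Derivation:
Step 0: x=[5.0000 8.0000 7.0000 14.0000] v=[0.0000 0.0000 0.0000 0.0000]
Step 1: x=[4.8750 7.7500 7.5000 13.7500] v=[-0.5000 -1.0000 2.0000 -1.0000]
Step 2: x=[4.6250 7.3047 8.4063 13.2969] v=[-1.0000 -1.7813 3.6250 -1.8125]
Step 3: x=[4.2534 6.7608 9.5494 12.7256] v=[-1.4863 -2.1758 4.5723 -2.2852]
Step 4: x=[3.7727 6.2344 10.7167 12.1433] v=[-1.9228 -2.1055 4.6692 -2.3293]
Step 5: x=[3.2101 5.8343 11.6930 11.6593] v=[-2.2506 -1.6004 3.9053 -1.9360]
Step 6: x=[2.6108 5.6364 12.3011 11.3649] v=[-2.3971 -0.7918 2.4322 -1.1776]
Max displacement = 3.3011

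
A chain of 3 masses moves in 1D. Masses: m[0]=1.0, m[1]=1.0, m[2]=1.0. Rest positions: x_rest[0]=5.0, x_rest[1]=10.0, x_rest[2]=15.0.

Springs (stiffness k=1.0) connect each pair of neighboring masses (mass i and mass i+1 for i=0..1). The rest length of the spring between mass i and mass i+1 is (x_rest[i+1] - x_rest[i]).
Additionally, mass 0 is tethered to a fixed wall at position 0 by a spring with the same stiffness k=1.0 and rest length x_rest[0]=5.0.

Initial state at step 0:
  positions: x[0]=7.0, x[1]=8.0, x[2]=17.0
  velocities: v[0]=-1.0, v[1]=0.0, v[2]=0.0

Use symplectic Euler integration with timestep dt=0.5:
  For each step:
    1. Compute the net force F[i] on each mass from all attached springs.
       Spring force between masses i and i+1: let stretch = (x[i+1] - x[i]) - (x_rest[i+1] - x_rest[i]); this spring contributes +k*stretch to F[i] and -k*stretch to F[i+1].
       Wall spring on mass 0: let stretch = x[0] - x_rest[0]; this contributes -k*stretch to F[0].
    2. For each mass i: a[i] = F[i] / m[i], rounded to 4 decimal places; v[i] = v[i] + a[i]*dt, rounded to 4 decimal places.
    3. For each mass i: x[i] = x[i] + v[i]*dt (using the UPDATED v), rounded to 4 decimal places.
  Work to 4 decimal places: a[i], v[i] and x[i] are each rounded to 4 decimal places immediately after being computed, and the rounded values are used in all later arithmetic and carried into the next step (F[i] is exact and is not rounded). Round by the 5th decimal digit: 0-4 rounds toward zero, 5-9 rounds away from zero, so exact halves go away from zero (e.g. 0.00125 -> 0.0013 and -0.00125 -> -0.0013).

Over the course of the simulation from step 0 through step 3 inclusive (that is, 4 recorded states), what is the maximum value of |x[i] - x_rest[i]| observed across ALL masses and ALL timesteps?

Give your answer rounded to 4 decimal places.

Step 0: x=[7.0000 8.0000 17.0000] v=[-1.0000 0.0000 0.0000]
Step 1: x=[5.0000 10.0000 16.0000] v=[-4.0000 4.0000 -2.0000]
Step 2: x=[3.0000 12.2500 14.7500] v=[-4.0000 4.5000 -2.5000]
Step 3: x=[2.5625 12.8125 14.1250] v=[-0.8750 1.1250 -1.2500]
Max displacement = 2.8125

Answer: 2.8125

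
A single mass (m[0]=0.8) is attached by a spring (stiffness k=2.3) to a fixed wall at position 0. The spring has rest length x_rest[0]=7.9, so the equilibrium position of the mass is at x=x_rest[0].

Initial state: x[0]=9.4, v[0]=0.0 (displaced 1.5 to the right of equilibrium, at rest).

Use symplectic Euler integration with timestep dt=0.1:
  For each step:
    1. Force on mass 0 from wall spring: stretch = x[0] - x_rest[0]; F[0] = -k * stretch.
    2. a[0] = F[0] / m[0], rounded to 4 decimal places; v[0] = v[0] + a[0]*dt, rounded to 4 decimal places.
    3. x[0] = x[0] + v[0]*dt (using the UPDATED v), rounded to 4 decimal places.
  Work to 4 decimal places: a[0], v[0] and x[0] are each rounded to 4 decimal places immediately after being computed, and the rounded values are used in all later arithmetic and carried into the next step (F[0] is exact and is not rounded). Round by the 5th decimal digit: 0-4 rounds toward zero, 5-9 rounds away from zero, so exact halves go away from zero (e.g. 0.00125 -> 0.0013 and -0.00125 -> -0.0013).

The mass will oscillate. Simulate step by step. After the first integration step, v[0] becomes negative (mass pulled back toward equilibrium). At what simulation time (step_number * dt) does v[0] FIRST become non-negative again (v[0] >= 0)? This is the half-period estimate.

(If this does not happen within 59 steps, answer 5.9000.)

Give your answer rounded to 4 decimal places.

Step 0: x=[9.4000] v=[0.0000]
Step 1: x=[9.3569] v=[-0.4313]
Step 2: x=[9.2719] v=[-0.8502]
Step 3: x=[9.1474] v=[-1.2446]
Step 4: x=[8.9871] v=[-1.6032]
Step 5: x=[8.7955] v=[-1.9157]
Step 6: x=[8.5782] v=[-2.1732]
Step 7: x=[8.3414] v=[-2.3682]
Step 8: x=[8.0919] v=[-2.4951]
Step 9: x=[7.8369] v=[-2.5503]
Step 10: x=[7.5837] v=[-2.5322]
Step 11: x=[7.3396] v=[-2.4413]
Step 12: x=[7.1116] v=[-2.2802]
Step 13: x=[6.9063] v=[-2.0535]
Step 14: x=[6.7295] v=[-1.7678]
Step 15: x=[6.5864] v=[-1.4313]
Step 16: x=[6.4810] v=[-1.0536]
Step 17: x=[6.4164] v=[-0.6456]
Step 18: x=[6.3945] v=[-0.2191]
Step 19: x=[6.4159] v=[0.2137]
First v>=0 after going negative at step 19, time=1.9000

Answer: 1.9000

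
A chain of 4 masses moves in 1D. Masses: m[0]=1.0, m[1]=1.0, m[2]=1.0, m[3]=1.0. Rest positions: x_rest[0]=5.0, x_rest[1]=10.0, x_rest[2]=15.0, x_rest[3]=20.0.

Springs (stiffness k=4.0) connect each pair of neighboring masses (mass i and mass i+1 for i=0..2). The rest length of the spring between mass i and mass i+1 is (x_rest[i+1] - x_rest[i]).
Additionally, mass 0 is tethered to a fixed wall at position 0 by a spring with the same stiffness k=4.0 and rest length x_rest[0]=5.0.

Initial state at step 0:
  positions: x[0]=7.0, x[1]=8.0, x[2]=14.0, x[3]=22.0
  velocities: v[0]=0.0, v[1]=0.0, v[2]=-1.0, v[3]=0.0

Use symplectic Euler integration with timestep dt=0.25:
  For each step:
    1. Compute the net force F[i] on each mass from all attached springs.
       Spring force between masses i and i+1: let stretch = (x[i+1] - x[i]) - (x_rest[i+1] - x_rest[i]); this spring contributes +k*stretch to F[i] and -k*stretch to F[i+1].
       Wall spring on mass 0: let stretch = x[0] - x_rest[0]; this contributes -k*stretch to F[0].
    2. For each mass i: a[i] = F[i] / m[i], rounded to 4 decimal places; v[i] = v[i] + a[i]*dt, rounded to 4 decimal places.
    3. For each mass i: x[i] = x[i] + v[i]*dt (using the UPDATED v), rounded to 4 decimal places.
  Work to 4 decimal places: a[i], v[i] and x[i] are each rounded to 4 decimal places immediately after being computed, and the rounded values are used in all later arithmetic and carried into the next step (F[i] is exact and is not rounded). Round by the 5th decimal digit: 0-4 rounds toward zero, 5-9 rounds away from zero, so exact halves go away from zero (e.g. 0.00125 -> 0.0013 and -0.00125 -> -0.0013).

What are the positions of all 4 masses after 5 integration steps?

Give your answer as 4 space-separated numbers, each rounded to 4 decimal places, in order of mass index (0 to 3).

Answer: 5.0000 10.1504 16.1455 18.2188

Derivation:
Step 0: x=[7.0000 8.0000 14.0000 22.0000] v=[0.0000 0.0000 -1.0000 0.0000]
Step 1: x=[5.5000 9.2500 14.2500 21.2500] v=[-6.0000 5.0000 1.0000 -3.0000]
Step 2: x=[3.5625 10.8125 15.0000 20.0000] v=[-7.7500 6.2500 3.0000 -5.0000]
Step 3: x=[2.5469 11.6094 15.9531 18.7500] v=[-4.0625 3.1875 3.8125 -5.0000]
Step 4: x=[3.1602 11.2266 16.5195 18.0508] v=[2.4531 -1.5313 2.2657 -2.7969]
Step 5: x=[5.0000 10.1504 16.1455 18.2188] v=[7.3593 -4.3048 -1.4959 0.6718]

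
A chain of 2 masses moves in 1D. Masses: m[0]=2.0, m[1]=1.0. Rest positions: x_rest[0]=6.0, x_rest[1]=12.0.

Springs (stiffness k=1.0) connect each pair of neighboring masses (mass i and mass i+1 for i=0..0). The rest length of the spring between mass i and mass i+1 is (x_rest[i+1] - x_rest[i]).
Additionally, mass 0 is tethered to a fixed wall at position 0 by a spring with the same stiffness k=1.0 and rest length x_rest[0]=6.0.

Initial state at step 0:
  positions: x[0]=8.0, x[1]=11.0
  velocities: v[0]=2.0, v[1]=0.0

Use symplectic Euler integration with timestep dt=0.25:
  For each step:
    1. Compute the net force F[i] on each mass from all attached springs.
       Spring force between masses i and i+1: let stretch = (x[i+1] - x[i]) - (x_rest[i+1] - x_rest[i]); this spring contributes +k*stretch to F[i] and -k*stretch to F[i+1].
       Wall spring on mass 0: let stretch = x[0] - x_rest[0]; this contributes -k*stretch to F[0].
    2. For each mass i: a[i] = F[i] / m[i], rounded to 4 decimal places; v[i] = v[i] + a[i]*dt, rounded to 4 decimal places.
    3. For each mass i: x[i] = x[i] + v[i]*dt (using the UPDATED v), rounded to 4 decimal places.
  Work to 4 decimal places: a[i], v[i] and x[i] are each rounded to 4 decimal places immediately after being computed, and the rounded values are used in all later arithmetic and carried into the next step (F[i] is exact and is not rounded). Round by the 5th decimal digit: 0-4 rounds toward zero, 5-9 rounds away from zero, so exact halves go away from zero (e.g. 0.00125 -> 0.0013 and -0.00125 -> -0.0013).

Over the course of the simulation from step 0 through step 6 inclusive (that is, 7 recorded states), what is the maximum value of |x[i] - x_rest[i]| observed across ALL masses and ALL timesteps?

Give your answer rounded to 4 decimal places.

Step 0: x=[8.0000 11.0000] v=[2.0000 0.0000]
Step 1: x=[8.3438 11.1875] v=[1.3750 0.7500]
Step 2: x=[8.5157 11.5723] v=[0.6875 1.5391]
Step 3: x=[8.5170 12.1411] v=[0.0051 2.2750]
Step 4: x=[8.3654 12.8584] v=[-0.6065 2.8690]
Step 5: x=[8.0928 13.6699] v=[-1.0906 3.2458]
Step 6: x=[7.7415 14.5078] v=[-1.4051 3.3515]
Max displacement = 2.5170

Answer: 2.5170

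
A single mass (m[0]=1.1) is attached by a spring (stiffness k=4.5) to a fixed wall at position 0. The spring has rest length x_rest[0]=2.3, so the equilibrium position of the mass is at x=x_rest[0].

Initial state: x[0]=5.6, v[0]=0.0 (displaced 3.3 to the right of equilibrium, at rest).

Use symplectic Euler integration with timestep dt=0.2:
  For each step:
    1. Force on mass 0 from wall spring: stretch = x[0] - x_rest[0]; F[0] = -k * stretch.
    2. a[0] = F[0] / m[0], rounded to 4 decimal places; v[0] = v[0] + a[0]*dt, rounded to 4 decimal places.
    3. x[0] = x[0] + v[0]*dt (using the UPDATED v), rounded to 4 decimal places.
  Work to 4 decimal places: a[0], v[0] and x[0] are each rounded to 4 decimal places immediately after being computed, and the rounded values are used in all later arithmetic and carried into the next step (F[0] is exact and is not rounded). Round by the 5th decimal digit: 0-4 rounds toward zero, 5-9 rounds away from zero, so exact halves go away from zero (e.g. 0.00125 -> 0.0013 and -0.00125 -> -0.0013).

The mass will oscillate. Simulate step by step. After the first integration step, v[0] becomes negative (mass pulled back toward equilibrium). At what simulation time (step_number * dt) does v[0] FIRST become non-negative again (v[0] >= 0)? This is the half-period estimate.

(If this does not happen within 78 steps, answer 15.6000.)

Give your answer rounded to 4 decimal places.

Step 0: x=[5.6000] v=[0.0000]
Step 1: x=[5.0600] v=[-2.7000]
Step 2: x=[4.0684] v=[-4.9582]
Step 3: x=[2.7874] v=[-6.4051]
Step 4: x=[1.4266] v=[-6.8039]
Step 5: x=[0.2087] v=[-6.0893]
Step 6: x=[-0.6669] v=[-4.3782]
Step 7: x=[-1.0570] v=[-1.9507]
Step 8: x=[-0.8978] v=[0.7959]
First v>=0 after going negative at step 8, time=1.6000

Answer: 1.6000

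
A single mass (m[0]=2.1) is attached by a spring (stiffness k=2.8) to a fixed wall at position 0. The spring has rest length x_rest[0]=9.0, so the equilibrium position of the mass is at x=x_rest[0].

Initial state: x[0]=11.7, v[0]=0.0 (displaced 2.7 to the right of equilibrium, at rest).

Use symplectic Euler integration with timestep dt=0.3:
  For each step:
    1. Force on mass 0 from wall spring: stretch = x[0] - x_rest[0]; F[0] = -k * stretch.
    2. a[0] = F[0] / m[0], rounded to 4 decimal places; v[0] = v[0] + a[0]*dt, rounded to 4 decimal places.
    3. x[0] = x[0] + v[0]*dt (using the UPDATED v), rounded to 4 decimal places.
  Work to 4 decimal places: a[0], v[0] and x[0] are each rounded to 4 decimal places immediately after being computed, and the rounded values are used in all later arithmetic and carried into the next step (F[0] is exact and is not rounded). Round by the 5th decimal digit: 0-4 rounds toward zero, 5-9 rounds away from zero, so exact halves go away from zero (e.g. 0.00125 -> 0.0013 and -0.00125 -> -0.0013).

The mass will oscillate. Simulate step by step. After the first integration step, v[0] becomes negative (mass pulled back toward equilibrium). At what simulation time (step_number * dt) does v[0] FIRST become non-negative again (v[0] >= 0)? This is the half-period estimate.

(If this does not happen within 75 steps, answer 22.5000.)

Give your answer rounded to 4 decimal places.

Answer: 3.0000

Derivation:
Step 0: x=[11.7000] v=[0.0000]
Step 1: x=[11.3760] v=[-1.0800]
Step 2: x=[10.7669] v=[-2.0304]
Step 3: x=[9.9457] v=[-2.7372]
Step 4: x=[9.0111] v=[-3.1155]
Step 5: x=[8.0751] v=[-3.1199]
Step 6: x=[7.2501] v=[-2.7499]
Step 7: x=[6.6351] v=[-2.0499]
Step 8: x=[6.3039] v=[-1.1039]
Step 9: x=[6.2963] v=[-0.0255]
Step 10: x=[6.6131] v=[1.0560]
First v>=0 after going negative at step 10, time=3.0000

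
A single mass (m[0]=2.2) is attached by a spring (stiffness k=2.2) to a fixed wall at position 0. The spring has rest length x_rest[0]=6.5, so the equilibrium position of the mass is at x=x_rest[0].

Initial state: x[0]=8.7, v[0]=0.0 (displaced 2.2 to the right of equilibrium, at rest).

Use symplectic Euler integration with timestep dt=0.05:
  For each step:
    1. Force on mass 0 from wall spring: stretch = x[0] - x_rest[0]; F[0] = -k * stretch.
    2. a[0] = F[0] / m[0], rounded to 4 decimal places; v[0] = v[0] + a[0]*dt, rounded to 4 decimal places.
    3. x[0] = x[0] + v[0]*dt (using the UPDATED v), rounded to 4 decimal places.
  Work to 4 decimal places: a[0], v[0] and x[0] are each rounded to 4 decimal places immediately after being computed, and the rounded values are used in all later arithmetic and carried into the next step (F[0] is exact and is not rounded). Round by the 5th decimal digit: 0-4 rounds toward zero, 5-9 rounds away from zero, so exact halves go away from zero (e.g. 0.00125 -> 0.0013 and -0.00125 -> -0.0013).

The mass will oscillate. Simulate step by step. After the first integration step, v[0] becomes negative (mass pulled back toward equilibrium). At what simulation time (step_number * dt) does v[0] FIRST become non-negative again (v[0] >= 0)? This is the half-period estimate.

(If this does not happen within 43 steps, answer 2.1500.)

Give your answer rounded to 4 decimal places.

Step 0: x=[8.7000] v=[0.0000]
Step 1: x=[8.6945] v=[-0.1100]
Step 2: x=[8.6835] v=[-0.2197]
Step 3: x=[8.6671] v=[-0.3289]
Step 4: x=[8.6452] v=[-0.4373]
Step 5: x=[8.6180] v=[-0.5446]
Step 6: x=[8.5855] v=[-0.6505]
Step 7: x=[8.5478] v=[-0.7548]
Step 8: x=[8.5049] v=[-0.8572]
Step 9: x=[8.4570] v=[-0.9574]
Step 10: x=[8.4042] v=[-1.0553]
Step 11: x=[8.3467] v=[-1.1505]
Step 12: x=[8.2846] v=[-1.2428]
Step 13: x=[8.2180] v=[-1.3320]
Step 14: x=[8.1471] v=[-1.4179]
Step 15: x=[8.0721] v=[-1.5003]
Step 16: x=[7.9932] v=[-1.5789]
Step 17: x=[7.9105] v=[-1.6536]
Step 18: x=[7.8243] v=[-1.7241]
Step 19: x=[7.7348] v=[-1.7903]
Step 20: x=[7.6422] v=[-1.8520]
Step 21: x=[7.5467] v=[-1.9091]
Step 22: x=[7.4486] v=[-1.9614]
Step 23: x=[7.3482] v=[-2.0088]
Step 24: x=[7.2456] v=[-2.0512]
Step 25: x=[7.1412] v=[-2.0885]
Step 26: x=[7.0352] v=[-2.1206]
Step 27: x=[6.9278] v=[-2.1474]
Step 28: x=[6.8194] v=[-2.1688]
Step 29: x=[6.7102] v=[-2.1848]
Step 30: x=[6.6004] v=[-2.1953]
Step 31: x=[6.4904] v=[-2.2003]
Step 32: x=[6.3804] v=[-2.1998]
Step 33: x=[6.2707] v=[-2.1938]
Step 34: x=[6.1616] v=[-2.1823]
Step 35: x=[6.0533] v=[-2.1654]
Step 36: x=[5.9461] v=[-2.1431]
Step 37: x=[5.8403] v=[-2.1154]
Step 38: x=[5.7362] v=[-2.0824]
Step 39: x=[5.6340] v=[-2.0442]
Step 40: x=[5.5340] v=[-2.0009]
Step 41: x=[5.4364] v=[-1.9526]
Step 42: x=[5.3414] v=[-1.8994]
Step 43: x=[5.2493] v=[-1.8415]
v[0] did not become non-negative within 43 steps; using fallback time=2.1500

Answer: 2.1500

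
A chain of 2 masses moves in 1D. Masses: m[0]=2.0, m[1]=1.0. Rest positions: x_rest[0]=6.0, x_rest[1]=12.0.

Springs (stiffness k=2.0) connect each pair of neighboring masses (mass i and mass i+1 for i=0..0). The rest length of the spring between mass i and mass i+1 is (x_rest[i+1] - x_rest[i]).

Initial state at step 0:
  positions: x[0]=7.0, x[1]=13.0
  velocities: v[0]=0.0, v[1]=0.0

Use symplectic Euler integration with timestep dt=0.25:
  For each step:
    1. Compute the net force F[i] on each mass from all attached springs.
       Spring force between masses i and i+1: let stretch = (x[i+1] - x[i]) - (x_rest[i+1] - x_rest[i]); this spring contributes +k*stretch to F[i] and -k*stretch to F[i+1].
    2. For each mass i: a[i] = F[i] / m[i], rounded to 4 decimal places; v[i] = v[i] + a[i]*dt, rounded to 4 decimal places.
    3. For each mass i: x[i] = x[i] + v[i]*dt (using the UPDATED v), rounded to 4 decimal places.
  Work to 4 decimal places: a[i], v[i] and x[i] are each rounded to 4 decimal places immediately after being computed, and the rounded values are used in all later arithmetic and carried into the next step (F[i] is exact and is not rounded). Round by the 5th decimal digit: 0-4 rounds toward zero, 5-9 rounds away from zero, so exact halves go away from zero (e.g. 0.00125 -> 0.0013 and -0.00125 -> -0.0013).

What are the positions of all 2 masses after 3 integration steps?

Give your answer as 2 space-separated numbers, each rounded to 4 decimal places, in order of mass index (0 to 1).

Step 0: x=[7.0000 13.0000] v=[0.0000 0.0000]
Step 1: x=[7.0000 13.0000] v=[0.0000 0.0000]
Step 2: x=[7.0000 13.0000] v=[0.0000 0.0000]
Step 3: x=[7.0000 13.0000] v=[0.0000 0.0000]

Answer: 7.0000 13.0000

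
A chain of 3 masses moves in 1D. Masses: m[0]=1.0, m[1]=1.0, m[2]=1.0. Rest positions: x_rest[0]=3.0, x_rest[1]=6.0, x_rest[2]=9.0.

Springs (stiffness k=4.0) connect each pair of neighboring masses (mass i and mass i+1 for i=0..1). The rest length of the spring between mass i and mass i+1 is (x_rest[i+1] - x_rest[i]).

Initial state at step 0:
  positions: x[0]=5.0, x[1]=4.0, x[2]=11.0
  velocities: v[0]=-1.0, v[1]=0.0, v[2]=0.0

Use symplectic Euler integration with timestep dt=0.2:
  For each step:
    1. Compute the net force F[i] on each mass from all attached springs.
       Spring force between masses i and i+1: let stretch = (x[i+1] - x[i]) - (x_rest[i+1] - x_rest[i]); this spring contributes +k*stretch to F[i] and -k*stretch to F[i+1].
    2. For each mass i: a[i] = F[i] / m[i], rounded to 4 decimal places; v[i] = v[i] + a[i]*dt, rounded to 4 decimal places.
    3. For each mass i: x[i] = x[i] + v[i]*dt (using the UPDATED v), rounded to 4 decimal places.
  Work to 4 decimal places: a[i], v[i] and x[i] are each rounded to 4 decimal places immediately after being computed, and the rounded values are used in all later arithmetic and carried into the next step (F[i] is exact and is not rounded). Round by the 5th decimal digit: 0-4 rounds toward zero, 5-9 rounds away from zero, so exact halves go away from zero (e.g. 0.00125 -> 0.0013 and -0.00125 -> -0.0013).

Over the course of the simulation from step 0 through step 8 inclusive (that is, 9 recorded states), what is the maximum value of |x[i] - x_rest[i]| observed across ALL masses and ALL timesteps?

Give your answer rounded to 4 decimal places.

Answer: 3.2716

Derivation:
Step 0: x=[5.0000 4.0000 11.0000] v=[-1.0000 0.0000 0.0000]
Step 1: x=[4.1600 5.2800 10.3600] v=[-4.2000 6.4000 -3.2000]
Step 2: x=[3.0192 7.1936 9.3872] v=[-5.7040 9.5680 -4.8640]
Step 3: x=[2.0663 8.7903 8.5434] v=[-4.7645 7.9834 -4.2189]
Step 4: x=[1.7092 9.2716 8.2191] v=[-1.7853 2.4067 -1.6214]
Step 5: x=[2.0821 8.3746 8.5432] v=[1.8646 -4.4852 1.6206]
Step 6: x=[2.9818 6.4977 9.3203] v=[4.4986 -9.3843 3.8857]
Step 7: x=[3.9641 4.5099 10.1258] v=[4.9113 -9.9389 4.0276]
Step 8: x=[4.5537 3.3333 10.5128] v=[2.9479 -5.8828 1.9349]
Max displacement = 3.2716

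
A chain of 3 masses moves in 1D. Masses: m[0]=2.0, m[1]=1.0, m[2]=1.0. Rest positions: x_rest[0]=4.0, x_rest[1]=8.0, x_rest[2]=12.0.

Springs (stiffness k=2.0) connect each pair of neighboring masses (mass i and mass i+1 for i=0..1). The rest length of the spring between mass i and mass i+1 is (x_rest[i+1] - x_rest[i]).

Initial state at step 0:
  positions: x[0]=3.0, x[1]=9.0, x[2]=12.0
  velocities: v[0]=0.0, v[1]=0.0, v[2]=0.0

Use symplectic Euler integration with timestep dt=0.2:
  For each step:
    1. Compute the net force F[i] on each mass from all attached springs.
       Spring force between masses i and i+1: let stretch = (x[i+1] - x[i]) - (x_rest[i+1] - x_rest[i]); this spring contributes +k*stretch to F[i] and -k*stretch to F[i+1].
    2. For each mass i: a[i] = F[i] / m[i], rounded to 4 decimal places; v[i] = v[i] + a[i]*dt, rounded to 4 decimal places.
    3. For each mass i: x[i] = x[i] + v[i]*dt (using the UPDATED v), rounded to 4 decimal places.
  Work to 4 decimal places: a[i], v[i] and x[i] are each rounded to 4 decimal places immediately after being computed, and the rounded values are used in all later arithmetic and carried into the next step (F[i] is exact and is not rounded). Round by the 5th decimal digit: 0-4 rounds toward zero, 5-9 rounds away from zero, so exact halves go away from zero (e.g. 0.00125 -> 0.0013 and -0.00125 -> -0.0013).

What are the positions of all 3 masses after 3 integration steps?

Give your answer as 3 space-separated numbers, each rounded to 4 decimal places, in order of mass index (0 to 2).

Step 0: x=[3.0000 9.0000 12.0000] v=[0.0000 0.0000 0.0000]
Step 1: x=[3.0800 8.7600 12.0800] v=[0.4000 -1.2000 0.4000]
Step 2: x=[3.2272 8.3312 12.2144] v=[0.7360 -2.1440 0.6720]
Step 3: x=[3.4186 7.8047 12.3581] v=[0.9568 -2.6323 0.7187]

Answer: 3.4186 7.8047 12.3581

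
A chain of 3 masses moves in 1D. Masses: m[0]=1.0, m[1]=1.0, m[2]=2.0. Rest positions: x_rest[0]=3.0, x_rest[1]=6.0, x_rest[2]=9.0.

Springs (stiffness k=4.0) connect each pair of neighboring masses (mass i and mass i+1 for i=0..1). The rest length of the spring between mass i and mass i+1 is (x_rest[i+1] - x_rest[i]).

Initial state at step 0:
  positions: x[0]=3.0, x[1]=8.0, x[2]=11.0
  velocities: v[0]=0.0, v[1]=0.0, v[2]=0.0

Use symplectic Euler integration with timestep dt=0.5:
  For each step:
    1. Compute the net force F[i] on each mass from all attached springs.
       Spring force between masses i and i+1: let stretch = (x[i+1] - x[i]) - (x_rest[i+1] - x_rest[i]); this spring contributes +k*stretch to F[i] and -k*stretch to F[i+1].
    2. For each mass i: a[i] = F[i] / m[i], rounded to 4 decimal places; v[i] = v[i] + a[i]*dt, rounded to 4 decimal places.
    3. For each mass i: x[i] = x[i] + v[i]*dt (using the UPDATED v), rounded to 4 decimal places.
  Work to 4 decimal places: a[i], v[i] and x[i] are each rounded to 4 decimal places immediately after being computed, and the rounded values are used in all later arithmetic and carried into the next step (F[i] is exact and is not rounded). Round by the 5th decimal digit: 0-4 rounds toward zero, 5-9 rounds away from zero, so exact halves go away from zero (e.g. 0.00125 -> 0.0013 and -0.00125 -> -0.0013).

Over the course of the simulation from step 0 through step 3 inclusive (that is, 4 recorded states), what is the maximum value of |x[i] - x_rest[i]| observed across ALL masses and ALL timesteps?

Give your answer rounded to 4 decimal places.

Step 0: x=[3.0000 8.0000 11.0000] v=[0.0000 0.0000 0.0000]
Step 1: x=[5.0000 6.0000 11.0000] v=[4.0000 -4.0000 0.0000]
Step 2: x=[5.0000 8.0000 10.0000] v=[0.0000 4.0000 -2.0000]
Step 3: x=[5.0000 9.0000 9.5000] v=[0.0000 2.0000 -1.0000]
Max displacement = 3.0000

Answer: 3.0000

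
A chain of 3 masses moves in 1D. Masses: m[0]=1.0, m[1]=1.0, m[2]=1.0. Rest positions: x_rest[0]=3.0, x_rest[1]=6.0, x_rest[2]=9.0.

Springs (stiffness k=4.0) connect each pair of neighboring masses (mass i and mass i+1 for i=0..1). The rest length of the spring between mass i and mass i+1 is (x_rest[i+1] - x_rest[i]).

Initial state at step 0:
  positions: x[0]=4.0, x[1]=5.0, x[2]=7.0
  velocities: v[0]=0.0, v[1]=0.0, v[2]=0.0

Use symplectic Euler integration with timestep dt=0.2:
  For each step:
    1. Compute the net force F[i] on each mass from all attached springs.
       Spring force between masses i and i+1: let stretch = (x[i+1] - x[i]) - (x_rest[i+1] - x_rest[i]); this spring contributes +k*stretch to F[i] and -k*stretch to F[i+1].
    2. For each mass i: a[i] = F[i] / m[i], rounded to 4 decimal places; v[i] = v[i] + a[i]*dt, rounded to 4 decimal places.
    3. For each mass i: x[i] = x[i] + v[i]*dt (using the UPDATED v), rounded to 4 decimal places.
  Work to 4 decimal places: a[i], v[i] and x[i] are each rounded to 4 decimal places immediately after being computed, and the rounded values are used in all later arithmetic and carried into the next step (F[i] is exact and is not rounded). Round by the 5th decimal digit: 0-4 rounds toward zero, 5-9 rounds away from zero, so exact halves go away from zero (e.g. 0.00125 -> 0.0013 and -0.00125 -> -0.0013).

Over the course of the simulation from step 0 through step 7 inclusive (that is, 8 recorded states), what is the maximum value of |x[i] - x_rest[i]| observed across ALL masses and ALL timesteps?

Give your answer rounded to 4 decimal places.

Answer: 2.0869

Derivation:
Step 0: x=[4.0000 5.0000 7.0000] v=[0.0000 0.0000 0.0000]
Step 1: x=[3.6800 5.1600 7.1600] v=[-1.6000 0.8000 0.8000]
Step 2: x=[3.1168 5.4032 7.4800] v=[-2.8160 1.2160 1.6000]
Step 3: x=[2.4394 5.6129 7.9477] v=[-3.3869 1.0483 2.3386]
Step 4: x=[1.7898 5.6884 8.5219] v=[-3.2481 0.3773 2.8708]
Step 5: x=[1.2840 5.5934 9.1227] v=[-2.5292 -0.4748 3.0040]
Step 6: x=[0.9877 5.3736 9.6388] v=[-1.4817 -1.0989 2.5806]
Step 7: x=[0.9131 5.1345 9.9525] v=[-0.3730 -1.1955 1.5684]
Max displacement = 2.0869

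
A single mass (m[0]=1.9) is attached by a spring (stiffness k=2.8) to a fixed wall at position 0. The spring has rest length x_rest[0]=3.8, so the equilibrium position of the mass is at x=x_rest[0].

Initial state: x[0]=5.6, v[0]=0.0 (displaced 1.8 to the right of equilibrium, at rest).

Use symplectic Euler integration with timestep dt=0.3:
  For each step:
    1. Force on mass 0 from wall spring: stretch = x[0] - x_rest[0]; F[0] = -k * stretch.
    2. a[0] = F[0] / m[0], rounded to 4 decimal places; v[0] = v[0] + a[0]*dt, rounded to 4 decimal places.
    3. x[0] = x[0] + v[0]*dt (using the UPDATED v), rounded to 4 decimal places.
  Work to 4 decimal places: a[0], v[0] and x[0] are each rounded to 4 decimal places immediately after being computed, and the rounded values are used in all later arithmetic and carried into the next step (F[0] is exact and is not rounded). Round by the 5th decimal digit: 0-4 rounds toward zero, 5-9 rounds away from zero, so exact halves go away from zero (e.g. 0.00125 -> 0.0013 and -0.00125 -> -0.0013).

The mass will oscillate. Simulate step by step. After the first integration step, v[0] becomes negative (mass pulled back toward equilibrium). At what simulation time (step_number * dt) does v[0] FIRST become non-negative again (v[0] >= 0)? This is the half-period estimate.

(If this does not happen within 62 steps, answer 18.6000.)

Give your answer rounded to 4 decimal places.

Answer: 2.7000

Derivation:
Step 0: x=[5.6000] v=[0.0000]
Step 1: x=[5.3613] v=[-0.7958]
Step 2: x=[4.9155] v=[-1.4861]
Step 3: x=[4.3217] v=[-1.9793]
Step 4: x=[3.6587] v=[-2.2099]
Step 5: x=[3.0145] v=[-2.1474]
Step 6: x=[2.4745] v=[-1.8001]
Step 7: x=[2.1103] v=[-1.2141]
Step 8: x=[1.9702] v=[-0.4671]
Step 9: x=[2.0728] v=[0.3419]
First v>=0 after going negative at step 9, time=2.7000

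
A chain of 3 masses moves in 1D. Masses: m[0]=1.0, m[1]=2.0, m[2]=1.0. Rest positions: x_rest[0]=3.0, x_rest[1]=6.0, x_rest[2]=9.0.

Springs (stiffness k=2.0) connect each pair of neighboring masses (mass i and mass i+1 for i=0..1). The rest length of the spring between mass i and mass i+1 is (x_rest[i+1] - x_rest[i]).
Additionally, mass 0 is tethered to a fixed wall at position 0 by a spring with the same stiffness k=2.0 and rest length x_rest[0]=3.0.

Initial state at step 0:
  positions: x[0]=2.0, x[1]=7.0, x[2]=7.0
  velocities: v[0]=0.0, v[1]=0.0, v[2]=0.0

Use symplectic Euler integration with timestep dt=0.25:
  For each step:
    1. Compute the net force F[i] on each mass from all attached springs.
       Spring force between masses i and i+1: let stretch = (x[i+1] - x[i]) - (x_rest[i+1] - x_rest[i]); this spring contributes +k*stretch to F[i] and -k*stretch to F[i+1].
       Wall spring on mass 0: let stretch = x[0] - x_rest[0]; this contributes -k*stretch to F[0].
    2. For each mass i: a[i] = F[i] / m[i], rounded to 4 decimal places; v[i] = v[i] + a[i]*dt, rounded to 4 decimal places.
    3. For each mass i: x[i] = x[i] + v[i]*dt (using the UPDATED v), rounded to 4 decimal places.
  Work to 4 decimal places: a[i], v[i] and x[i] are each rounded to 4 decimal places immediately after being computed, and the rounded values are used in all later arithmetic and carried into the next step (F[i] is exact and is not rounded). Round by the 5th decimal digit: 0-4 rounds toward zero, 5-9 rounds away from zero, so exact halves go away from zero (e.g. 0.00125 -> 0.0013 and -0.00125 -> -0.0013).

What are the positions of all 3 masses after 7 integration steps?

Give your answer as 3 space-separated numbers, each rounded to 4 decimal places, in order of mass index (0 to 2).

Answer: 2.9510 4.9972 10.3373

Derivation:
Step 0: x=[2.0000 7.0000 7.0000] v=[0.0000 0.0000 0.0000]
Step 1: x=[2.3750 6.6875 7.3750] v=[1.5000 -1.2500 1.5000]
Step 2: x=[2.9922 6.1484 8.0391] v=[2.4688 -2.1563 2.6563]
Step 3: x=[3.6299 5.5302 8.8419] v=[2.5508 -2.4727 3.2110]
Step 4: x=[4.0514 5.0002 9.6057] v=[1.6860 -2.1199 3.0552]
Step 5: x=[4.0851 4.6988 10.1688] v=[0.1347 -1.2057 2.2525]
Step 6: x=[3.6849 4.7009 10.4232] v=[-1.6010 0.0084 1.0175]
Step 7: x=[2.9510 4.9972 10.3373] v=[-2.9355 1.1850 -0.3437]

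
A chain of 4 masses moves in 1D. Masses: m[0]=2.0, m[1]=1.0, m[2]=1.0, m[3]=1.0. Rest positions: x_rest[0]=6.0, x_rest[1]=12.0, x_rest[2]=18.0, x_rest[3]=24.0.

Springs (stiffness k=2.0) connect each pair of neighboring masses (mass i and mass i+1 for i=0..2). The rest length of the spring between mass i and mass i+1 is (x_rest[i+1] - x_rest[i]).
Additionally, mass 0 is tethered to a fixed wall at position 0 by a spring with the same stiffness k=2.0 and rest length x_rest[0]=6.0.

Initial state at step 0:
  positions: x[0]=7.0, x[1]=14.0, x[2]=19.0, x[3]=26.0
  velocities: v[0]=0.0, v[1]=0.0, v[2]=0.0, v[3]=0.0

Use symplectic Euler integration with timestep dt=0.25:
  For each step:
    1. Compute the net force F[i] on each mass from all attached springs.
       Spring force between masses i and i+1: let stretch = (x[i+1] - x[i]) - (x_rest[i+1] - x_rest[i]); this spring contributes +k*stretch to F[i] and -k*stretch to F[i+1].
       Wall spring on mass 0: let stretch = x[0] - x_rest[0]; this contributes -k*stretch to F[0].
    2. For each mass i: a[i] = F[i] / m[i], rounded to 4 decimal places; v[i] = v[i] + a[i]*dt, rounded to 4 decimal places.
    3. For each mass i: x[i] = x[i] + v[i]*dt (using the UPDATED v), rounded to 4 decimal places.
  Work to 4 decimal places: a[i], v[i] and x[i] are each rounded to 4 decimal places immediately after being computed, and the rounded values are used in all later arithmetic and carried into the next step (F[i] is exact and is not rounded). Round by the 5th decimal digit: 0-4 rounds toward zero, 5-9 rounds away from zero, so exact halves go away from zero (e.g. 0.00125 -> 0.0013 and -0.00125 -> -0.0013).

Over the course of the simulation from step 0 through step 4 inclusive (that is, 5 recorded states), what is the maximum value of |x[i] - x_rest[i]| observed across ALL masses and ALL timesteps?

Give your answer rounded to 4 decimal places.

Answer: 2.1554

Derivation:
Step 0: x=[7.0000 14.0000 19.0000 26.0000] v=[0.0000 0.0000 0.0000 0.0000]
Step 1: x=[7.0000 13.7500 19.2500 25.8750] v=[0.0000 -1.0000 1.0000 -0.5000]
Step 2: x=[6.9844 13.3438 19.6406 25.6719] v=[-0.0625 -1.6250 1.5625 -0.8125]
Step 3: x=[6.9297 12.9297 19.9981 25.4649] v=[-0.2188 -1.6563 1.4298 -0.8282]
Step 4: x=[6.8169 12.6492 20.1554 25.3245] v=[-0.4512 -1.1221 0.6290 -0.5616]
Max displacement = 2.1554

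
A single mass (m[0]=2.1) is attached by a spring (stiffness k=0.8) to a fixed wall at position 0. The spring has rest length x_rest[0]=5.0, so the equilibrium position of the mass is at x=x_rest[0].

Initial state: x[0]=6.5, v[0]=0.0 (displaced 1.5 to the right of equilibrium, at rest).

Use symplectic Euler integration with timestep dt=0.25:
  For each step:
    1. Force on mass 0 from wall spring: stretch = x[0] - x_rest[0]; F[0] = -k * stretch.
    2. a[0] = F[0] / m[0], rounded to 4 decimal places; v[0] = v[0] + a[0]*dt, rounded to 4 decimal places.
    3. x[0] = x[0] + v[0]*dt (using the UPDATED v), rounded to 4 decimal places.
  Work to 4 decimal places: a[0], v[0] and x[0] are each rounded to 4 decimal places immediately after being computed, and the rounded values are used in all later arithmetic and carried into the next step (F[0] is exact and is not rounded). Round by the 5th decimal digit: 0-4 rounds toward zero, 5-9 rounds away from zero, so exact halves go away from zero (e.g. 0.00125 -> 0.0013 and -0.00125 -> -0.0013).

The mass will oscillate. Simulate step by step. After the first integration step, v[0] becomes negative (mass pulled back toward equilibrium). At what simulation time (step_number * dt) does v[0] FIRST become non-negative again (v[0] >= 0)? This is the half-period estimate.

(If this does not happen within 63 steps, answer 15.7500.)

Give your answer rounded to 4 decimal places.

Answer: 5.2500

Derivation:
Step 0: x=[6.5000] v=[0.0000]
Step 1: x=[6.4643] v=[-0.1429]
Step 2: x=[6.3937] v=[-0.2824]
Step 3: x=[6.2899] v=[-0.4151]
Step 4: x=[6.1554] v=[-0.5380]
Step 5: x=[5.9934] v=[-0.6481]
Step 6: x=[5.8077] v=[-0.7427]
Step 7: x=[5.6028] v=[-0.8196]
Step 8: x=[5.3836] v=[-0.8770]
Step 9: x=[5.1552] v=[-0.9135]
Step 10: x=[4.9231] v=[-0.9283]
Step 11: x=[4.6929] v=[-0.9210]
Step 12: x=[4.4700] v=[-0.8918]
Step 13: x=[4.2597] v=[-0.8413]
Step 14: x=[4.0670] v=[-0.7708]
Step 15: x=[3.8965] v=[-0.6820]
Step 16: x=[3.7523] v=[-0.5769]
Step 17: x=[3.6378] v=[-0.4581]
Step 18: x=[3.5557] v=[-0.3284]
Step 19: x=[3.5080] v=[-0.1909]
Step 20: x=[3.4958] v=[-0.0488]
Step 21: x=[3.5194] v=[0.0945]
First v>=0 after going negative at step 21, time=5.2500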